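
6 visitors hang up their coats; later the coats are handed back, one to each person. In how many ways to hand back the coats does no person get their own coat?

265

By inclusion-exclusion, !6 = Σ (-1)^k · 6!/k! for k=0..6
= 6! - 6!/1! + 6!/2! - 6!/3! + 6!/4! - 6!/5! + 6!/6!
= 720 - 720 + 360 - 120 + 30 - 6 + 1
= 265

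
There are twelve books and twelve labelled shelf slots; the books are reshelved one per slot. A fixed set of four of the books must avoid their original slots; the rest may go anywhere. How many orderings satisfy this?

Inclusion-exclusion on the 4 forbidden self-matches:
Σ_{j=0}^{4} (-1)^j C(4,j)(12-j)!
= C(4,0)·12! - C(4,1)·11! + C(4,2)·10! - C(4,3)·9! + C(4,4)·8!
= 479001600 - 159667200 + 21772800 - 1451520 + 40320
= 339696000

339696000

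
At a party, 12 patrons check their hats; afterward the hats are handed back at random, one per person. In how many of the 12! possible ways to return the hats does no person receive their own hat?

Recurrence: !12 = 11·(!11 + !10).
!12 = 11·(14684570 + 1334961) = 11·16019531 = 176214841

176214841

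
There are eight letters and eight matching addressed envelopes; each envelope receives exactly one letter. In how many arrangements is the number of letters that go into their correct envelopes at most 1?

29665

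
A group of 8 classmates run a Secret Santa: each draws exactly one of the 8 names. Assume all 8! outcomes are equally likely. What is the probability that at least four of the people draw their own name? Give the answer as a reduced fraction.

257/13440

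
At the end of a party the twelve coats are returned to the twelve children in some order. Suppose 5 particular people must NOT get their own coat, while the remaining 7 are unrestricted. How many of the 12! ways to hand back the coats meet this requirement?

312273360

Inclusion-exclusion on the 5 forbidden self-matches:
Σ_{j=0}^{5} (-1)^j C(5,j)(12-j)!
= C(5,0)·12! - C(5,1)·11! + C(5,2)·10! - C(5,3)·9! + C(5,4)·8! - C(5,5)·7!
= 479001600 - 199584000 + 36288000 - 3628800 + 201600 - 5040
= 312273360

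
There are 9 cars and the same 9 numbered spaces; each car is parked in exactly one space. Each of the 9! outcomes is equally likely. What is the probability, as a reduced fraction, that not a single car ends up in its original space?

16687/45360

Favorable outcomes: !9 = 133496.
Total outcomes: 9! = 362880.
Probability = 133496/362880 = 16687/45360.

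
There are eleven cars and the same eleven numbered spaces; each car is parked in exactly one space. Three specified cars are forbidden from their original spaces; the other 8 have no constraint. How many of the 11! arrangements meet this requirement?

Let A_j be the event that the j-th constrained one is fixed. By inclusion-exclusion over the 3 events:
Σ_{j=0}^{3} (-1)^j C(3,j)(11-j)!
= C(3,0)·11! - C(3,1)·10! + C(3,2)·9! - C(3,3)·8!
= 39916800 - 10886400 + 1088640 - 40320
= 30078720

30078720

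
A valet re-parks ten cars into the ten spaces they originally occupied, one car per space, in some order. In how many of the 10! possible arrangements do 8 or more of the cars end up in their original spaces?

46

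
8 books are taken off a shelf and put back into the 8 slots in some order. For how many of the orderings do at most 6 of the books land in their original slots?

# with exactly i fixed is C(8,i)·!(8-i); sum over i=0..6:
  i=0: C(8,0)·!8 = 1·14833 = 14833
  i=1: C(8,1)·!7 = 8·1854 = 14832
  i=2: C(8,2)·!6 = 28·265 = 7420
  i=3: C(8,3)·!5 = 56·44 = 2464
  i=4: C(8,4)·!4 = 70·9 = 630
  i=5: C(8,5)·!3 = 56·2 = 112
  i=6: C(8,6)·!2 = 28·1 = 28
Total = 40319.

40319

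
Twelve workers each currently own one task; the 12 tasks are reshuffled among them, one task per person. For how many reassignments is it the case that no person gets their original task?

176214841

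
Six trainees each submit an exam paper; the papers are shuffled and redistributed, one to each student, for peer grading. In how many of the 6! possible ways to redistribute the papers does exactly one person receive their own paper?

Choose which one of the 6 is fixed: C(6,1) = 6.
The remaining 5 must be deranged: !5 = 44.
Total: 6 × 44 = 264.

264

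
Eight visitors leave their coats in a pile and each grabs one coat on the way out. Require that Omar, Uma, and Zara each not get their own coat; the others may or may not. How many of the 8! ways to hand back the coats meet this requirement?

27240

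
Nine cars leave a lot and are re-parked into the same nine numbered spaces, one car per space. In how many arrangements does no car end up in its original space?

133496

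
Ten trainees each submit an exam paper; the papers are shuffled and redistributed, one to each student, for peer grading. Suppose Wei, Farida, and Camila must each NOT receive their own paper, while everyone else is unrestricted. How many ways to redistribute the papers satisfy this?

2656080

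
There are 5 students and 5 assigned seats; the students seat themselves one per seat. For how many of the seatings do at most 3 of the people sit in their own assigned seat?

119

# with exactly i fixed is C(5,i)·!(5-i); sum over i=0..3:
  i=0: C(5,0)·!5 = 1·44 = 44
  i=1: C(5,1)·!4 = 5·9 = 45
  i=2: C(5,2)·!3 = 10·2 = 20
  i=3: C(5,3)·!2 = 10·1 = 10
Total = 119.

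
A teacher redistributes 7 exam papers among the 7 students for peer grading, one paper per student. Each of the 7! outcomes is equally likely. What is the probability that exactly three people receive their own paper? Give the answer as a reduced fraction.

Favorable outcomes: C(7,3)·!4 = 35·9 = 315.
Total outcomes: 7! = 5040.
Probability = 315/5040 = 1/16.

1/16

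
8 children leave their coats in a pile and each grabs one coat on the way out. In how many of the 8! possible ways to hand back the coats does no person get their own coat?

By inclusion-exclusion, !8 = Σ (-1)^k · 8!/k! for k=0..8
= 8! - 8!/1! + 8!/2! - 8!/3! + 8!/4! - 8!/5! + 8!/6! - 8!/7! + 8!/8!
= 40320 - 40320 + 20160 - 6720 + 1680 - 336 + 56 - 8 + 1
= 14833

14833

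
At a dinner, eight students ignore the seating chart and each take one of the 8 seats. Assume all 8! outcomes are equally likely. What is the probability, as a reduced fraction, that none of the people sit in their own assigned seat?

2119/5760

Favorable outcomes: !8 = 14833.
Total outcomes: 8! = 40320.
Probability = 14833/40320 = 2119/5760.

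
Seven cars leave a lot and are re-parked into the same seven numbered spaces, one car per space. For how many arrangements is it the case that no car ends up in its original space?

!7 is the nearest integer to 7!/e.
7! = 5040, and 5040/e ≈ 1854.11, so !7 = 1854.

1854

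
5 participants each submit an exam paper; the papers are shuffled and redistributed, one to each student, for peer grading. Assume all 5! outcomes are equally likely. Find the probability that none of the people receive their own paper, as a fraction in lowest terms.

11/30

Favorable outcomes: !5 = 44.
Total outcomes: 5! = 120.
Probability = 44/120 = 11/30.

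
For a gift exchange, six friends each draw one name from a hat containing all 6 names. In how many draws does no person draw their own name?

265

!6 is the nearest integer to 6!/e.
6! = 720, and 720/e ≈ 264.87, so !6 = 265.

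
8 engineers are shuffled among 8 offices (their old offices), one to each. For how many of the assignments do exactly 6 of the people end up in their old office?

Pick the 6 fixed positions: C(8,6) = 28 ways.
The other 2 form a derangement: !2 = 1.
Total: 28 × 1 = 28.

28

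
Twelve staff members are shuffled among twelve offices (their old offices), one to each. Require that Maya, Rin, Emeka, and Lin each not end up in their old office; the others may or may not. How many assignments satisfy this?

Let A_j be the event that the j-th constrained one is fixed. By inclusion-exclusion over the 4 events:
Σ_{j=0}^{4} (-1)^j C(4,j)(12-j)!
= C(4,0)·12! - C(4,1)·11! + C(4,2)·10! - C(4,3)·9! + C(4,4)·8!
= 479001600 - 159667200 + 21772800 - 1451520 + 40320
= 339696000

339696000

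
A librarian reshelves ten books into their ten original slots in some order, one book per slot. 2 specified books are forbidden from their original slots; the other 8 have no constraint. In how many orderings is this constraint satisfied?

Let A_j be the event that the j-th constrained one is fixed. By inclusion-exclusion over the 2 events:
Σ_{j=0}^{2} (-1)^j C(2,j)(10-j)!
= C(2,0)·10! - C(2,1)·9! + C(2,2)·8!
= 3628800 - 725760 + 40320
= 2943360

2943360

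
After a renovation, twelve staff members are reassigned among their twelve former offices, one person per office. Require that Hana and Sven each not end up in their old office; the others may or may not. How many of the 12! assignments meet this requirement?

Inclusion-exclusion on the 2 forbidden self-matches:
Σ_{j=0}^{2} (-1)^j C(2,j)(12-j)!
= C(2,0)·12! - C(2,1)·11! + C(2,2)·10!
= 479001600 - 79833600 + 3628800
= 402796800

402796800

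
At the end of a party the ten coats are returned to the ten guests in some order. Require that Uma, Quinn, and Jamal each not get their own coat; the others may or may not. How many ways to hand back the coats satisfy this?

2656080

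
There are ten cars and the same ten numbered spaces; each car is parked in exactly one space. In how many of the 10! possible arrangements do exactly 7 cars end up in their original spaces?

Choose which 7 of the 10 are fixed: C(10,7) = 120.
The other 3 form a derangement: !3 = 2.
Total: 120 × 2 = 240.

240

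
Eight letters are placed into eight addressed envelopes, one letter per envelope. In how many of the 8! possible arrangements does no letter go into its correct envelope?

14833

!8 = 8! · Σ_{k=0}^{8} (-1)^k/k!
= 8! - 8!/1! + 8!/2! - 8!/3! + 8!/4! - 8!/5! + 8!/6! - 8!/7! + 8!/8!
= 40320 - 40320 + 20160 - 6720 + 1680 - 336 + 56 - 8 + 1
= 14833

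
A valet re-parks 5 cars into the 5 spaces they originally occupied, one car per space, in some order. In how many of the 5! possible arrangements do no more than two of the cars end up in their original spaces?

# with exactly i fixed is C(5,i)·!(5-i); sum over i=0..2:
  i=0: C(5,0)·!5 = 1·44 = 44
  i=1: C(5,1)·!4 = 5·9 = 45
  i=2: C(5,2)·!3 = 10·2 = 20
Total = 109.

109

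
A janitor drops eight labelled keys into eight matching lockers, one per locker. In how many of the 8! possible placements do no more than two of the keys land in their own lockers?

# with exactly i fixed is C(8,i)·!(8-i); sum over i=0..2:
  i=0: C(8,0)·!8 = 1·14833 = 14833
  i=1: C(8,1)·!7 = 8·1854 = 14832
  i=2: C(8,2)·!6 = 28·265 = 7420
Total = 37085.

37085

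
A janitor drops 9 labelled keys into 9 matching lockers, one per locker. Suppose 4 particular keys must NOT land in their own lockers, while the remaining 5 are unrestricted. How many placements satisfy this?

229080

Inclusion-exclusion on the 4 forbidden self-matches:
Σ_{j=0}^{4} (-1)^j C(4,j)(9-j)!
= C(4,0)·9! - C(4,1)·8! + C(4,2)·7! - C(4,3)·6! + C(4,4)·5!
= 362880 - 161280 + 30240 - 2880 + 120
= 229080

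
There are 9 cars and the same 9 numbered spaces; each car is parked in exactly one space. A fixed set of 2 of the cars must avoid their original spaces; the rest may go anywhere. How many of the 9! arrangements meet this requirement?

287280

Inclusion-exclusion on the 2 forbidden self-matches:
Σ_{j=0}^{2} (-1)^j C(2,j)(9-j)!
= C(2,0)·9! - C(2,1)·8! + C(2,2)·7!
= 362880 - 80640 + 5040
= 287280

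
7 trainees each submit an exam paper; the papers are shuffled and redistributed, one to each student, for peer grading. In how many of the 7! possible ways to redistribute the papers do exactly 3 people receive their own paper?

Choose which 3 of the 7 are fixed: C(7,3) = 35.
The other 4 form a derangement: !4 = 9.
Total: 35 × 9 = 315.

315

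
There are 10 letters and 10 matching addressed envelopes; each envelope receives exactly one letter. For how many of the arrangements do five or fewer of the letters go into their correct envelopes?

3626624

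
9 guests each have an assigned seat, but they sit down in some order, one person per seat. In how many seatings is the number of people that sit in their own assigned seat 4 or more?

Sum C(9,i)·!(9-i) for i = 4..9:
  i=4: C(9,4)·!5 = 126·44 = 5544
  i=5: C(9,5)·!4 = 126·9 = 1134
  i=6: C(9,6)·!3 = 84·2 = 168
  i=7: C(9,7)·!2 = 36·1 = 36
  i=8: C(9,8)·!1 = 9·0 = 0
  i=9: C(9,9)·!0 = 1·1 = 1
Total = 6883.

6883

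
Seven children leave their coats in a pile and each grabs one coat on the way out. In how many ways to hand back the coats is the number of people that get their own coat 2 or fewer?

Sum C(7,i)·!(7-i) for i = 0..2:
  i=0: C(7,0)·!7 = 1·1854 = 1854
  i=1: C(7,1)·!6 = 7·265 = 1855
  i=2: C(7,2)·!5 = 21·44 = 924
Total = 4633.

4633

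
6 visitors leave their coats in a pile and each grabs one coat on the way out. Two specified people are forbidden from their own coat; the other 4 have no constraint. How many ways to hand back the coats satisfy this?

Inclusion-exclusion on the 2 forbidden self-matches:
Σ_{j=0}^{2} (-1)^j C(2,j)(6-j)!
= C(2,0)·6! - C(2,1)·5! + C(2,2)·4!
= 720 - 240 + 24
= 504

504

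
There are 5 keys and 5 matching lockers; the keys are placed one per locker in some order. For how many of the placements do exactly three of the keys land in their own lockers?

10

Choose which 3 of the 5 are fixed: C(5,3) = 10.
The remaining 2 must be deranged: !2 = 1.
Total: 10 × 1 = 10.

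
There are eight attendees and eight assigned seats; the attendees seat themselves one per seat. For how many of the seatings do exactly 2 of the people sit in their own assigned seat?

7420

Choose which 2 of the 8 are fixed: C(8,2) = 28.
The other 6 form a derangement: !6 = 265.
Total: 28 × 265 = 7420.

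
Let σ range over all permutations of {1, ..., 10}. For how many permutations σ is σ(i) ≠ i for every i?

1334961

The subfactorial !10 = [10!/e] (nearest integer).
10! = 3628800, and 3628800/e ≈ 1334960.92, so !10 = 1334961.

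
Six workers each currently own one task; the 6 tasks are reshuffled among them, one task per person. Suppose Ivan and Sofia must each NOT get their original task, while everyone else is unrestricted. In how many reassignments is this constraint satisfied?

Let A_j be the event that the j-th constrained one is fixed. By inclusion-exclusion over the 2 events:
Σ_{j=0}^{2} (-1)^j C(2,j)(6-j)!
= C(2,0)·6! - C(2,1)·5! + C(2,2)·4!
= 720 - 240 + 24
= 504

504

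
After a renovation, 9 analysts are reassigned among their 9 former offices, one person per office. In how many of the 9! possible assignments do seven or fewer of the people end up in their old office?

362879

Sum C(9,i)·!(9-i) for i = 0..7:
  i=0: C(9,0)·!9 = 1·133496 = 133496
  i=1: C(9,1)·!8 = 9·14833 = 133497
  i=2: C(9,2)·!7 = 36·1854 = 66744
  i=3: C(9,3)·!6 = 84·265 = 22260
  i=4: C(9,4)·!5 = 126·44 = 5544
  i=5: C(9,5)·!4 = 126·9 = 1134
  i=6: C(9,6)·!3 = 84·2 = 168
  i=7: C(9,7)·!2 = 36·1 = 36
Total = 362879.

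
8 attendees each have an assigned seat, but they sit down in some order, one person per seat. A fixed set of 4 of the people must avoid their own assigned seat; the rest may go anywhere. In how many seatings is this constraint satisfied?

24024

Let A_j be the event that the j-th constrained one is fixed. By inclusion-exclusion over the 4 events:
Σ_{j=0}^{4} (-1)^j C(4,j)(8-j)!
= C(4,0)·8! - C(4,1)·7! + C(4,2)·6! - C(4,3)·5! + C(4,4)·4!
= 40320 - 20160 + 4320 - 480 + 24
= 24024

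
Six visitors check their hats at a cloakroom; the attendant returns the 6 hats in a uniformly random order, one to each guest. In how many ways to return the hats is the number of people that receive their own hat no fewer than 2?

Sum C(6,i)·!(6-i) for i = 2..6:
  i=2: C(6,2)·!4 = 15·9 = 135
  i=3: C(6,3)·!3 = 20·2 = 40
  i=4: C(6,4)·!2 = 15·1 = 15
  i=5: C(6,5)·!1 = 6·0 = 0
  i=6: C(6,6)·!0 = 1·1 = 1
Total = 191.

191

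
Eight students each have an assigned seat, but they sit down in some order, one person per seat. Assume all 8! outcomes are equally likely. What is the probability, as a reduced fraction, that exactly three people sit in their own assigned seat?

Favorable outcomes: C(8,3)·!5 = 56·44 = 2464.
Total outcomes: 8! = 40320.
Probability = 2464/40320 = 11/180.

11/180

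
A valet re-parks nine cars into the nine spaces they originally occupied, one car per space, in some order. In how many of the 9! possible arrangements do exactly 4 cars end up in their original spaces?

Pick the 4 fixed positions: C(9,4) = 126 ways.
The other 5 form a derangement: !5 = 44.
Total: 126 × 44 = 5544.

5544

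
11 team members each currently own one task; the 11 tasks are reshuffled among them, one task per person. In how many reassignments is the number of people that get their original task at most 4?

# with exactly i fixed is C(11,i)·!(11-i); sum over i=0..4:
  i=0: C(11,0)·!11 = 1·14684570 = 14684570
  i=1: C(11,1)·!10 = 11·1334961 = 14684571
  i=2: C(11,2)·!9 = 55·133496 = 7342280
  i=3: C(11,3)·!8 = 165·14833 = 2447445
  i=4: C(11,4)·!7 = 330·1854 = 611820
Total = 39770686.

39770686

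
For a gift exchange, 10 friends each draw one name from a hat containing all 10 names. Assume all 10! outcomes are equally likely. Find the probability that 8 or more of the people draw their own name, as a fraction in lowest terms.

Favorable outcomes: Σ_{i≥8} C(10,i)·!(10-i) = 45·1 + 10·0 + 1·1 = 46.
Total outcomes: 10! = 3628800.
Probability = 46/3628800 = 23/1814400.

23/1814400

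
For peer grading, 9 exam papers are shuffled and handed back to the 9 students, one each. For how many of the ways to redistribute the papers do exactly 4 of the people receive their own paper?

5544

Pick the 4 fixed positions: C(9,4) = 126 ways.
The remaining 5 must be deranged: !5 = 44.
Total: 126 × 44 = 5544.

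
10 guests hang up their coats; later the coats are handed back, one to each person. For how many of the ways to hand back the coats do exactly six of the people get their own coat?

1890

Pick the 6 fixed positions: C(10,6) = 210 ways.
The remaining 4 must be deranged: !4 = 9.
Total: 210 × 9 = 1890.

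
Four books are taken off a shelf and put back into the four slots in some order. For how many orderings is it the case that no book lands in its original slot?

9

By inclusion-exclusion, !4 = Σ (-1)^k · 4!/k! for k=0..4
= 4! - 4!/1! + 4!/2! - 4!/3! + 4!/4!
= 24 - 24 + 12 - 4 + 1
= 9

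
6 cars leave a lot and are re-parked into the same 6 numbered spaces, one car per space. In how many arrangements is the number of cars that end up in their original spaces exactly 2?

Pick the 2 fixed positions: C(6,2) = 15 ways.
The remaining 4 must be deranged: !4 = 9.
Total: 15 × 9 = 135.

135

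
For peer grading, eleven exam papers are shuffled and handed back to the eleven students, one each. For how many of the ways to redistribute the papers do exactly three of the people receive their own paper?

2447445

Choose which 3 of the 11 are fixed: C(11,3) = 165.
The remaining 8 must be deranged: !8 = 14833.
Total: 165 × 14833 = 2447445.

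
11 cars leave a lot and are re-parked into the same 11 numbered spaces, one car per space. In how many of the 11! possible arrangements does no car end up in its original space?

14684570

By inclusion-exclusion, !11 = Σ (-1)^k · 11!/k! for k=0..11
= 11! - 11!/1! + 11!/2! - 11!/3! + 11!/4! - 11!/5! + 11!/6! - 11!/7! + 11!/8! - 11!/9! + 11!/10! - 11!/11!
= 39916800 - 39916800 + 19958400 - 6652800 + 1663200 - 332640 + 55440 - 7920 + 990 - 110 + 11 - 1
= 14684570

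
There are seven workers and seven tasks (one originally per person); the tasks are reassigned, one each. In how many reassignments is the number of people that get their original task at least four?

Sum C(7,i)·!(7-i) for i = 4..7:
  i=4: C(7,4)·!3 = 35·2 = 70
  i=5: C(7,5)·!2 = 21·1 = 21
  i=6: C(7,6)·!1 = 7·0 = 0
  i=7: C(7,7)·!0 = 1·1 = 1
Total = 92.

92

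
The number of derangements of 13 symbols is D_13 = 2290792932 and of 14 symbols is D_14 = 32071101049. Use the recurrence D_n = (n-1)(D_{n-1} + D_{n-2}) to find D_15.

D_15 = (15-1)·(D_14 + D_13) = 14·(32071101049 + 2290792932) = 14·34361893981 = 481066515734.

481066515734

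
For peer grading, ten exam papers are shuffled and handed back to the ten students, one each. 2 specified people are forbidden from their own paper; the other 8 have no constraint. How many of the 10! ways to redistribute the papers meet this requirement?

Inclusion-exclusion on the 2 forbidden self-matches:
Σ_{j=0}^{2} (-1)^j C(2,j)(10-j)!
= C(2,0)·10! - C(2,1)·9! + C(2,2)·8!
= 3628800 - 725760 + 40320
= 2943360

2943360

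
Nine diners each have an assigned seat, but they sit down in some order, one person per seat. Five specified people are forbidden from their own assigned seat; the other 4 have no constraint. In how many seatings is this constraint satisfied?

205056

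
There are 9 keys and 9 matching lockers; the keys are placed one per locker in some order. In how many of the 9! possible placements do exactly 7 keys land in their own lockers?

36

Choose which 7 of the 9 are fixed: C(9,7) = 36.
The remaining 2 must be deranged: !2 = 1.
Total: 36 × 1 = 36.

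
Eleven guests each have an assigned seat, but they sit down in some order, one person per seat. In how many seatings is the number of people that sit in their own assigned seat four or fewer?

39770686

# with exactly i fixed is C(11,i)·!(11-i); sum over i=0..4:
  i=0: C(11,0)·!11 = 1·14684570 = 14684570
  i=1: C(11,1)·!10 = 11·1334961 = 14684571
  i=2: C(11,2)·!9 = 55·133496 = 7342280
  i=3: C(11,3)·!8 = 165·14833 = 2447445
  i=4: C(11,4)·!7 = 330·1854 = 611820
Total = 39770686.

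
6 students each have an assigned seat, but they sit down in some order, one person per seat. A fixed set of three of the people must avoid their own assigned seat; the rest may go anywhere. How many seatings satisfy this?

426

Let A_j be the event that the j-th constrained one is fixed. By inclusion-exclusion over the 3 events:
Σ_{j=0}^{3} (-1)^j C(3,j)(6-j)!
= C(3,0)·6! - C(3,1)·5! + C(3,2)·4! - C(3,3)·3!
= 720 - 360 + 72 - 6
= 426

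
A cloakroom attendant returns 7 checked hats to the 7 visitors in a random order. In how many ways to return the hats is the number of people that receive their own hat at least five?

22

# with exactly i fixed is C(7,i)·!(7-i); sum over i=5..7:
  i=5: C(7,5)·!2 = 21·1 = 21
  i=6: C(7,6)·!1 = 7·0 = 0
  i=7: C(7,7)·!0 = 1·1 = 1
Total = 22.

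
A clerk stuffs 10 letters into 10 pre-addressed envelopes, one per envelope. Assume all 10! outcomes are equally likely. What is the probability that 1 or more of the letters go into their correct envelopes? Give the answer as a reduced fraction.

Favorable outcomes: Σ_{i≥1} C(10,i)·!(10-i) = 10·133496 + 45·14833 + 120·1854 + 210·265 + 252·44 + 210·9 + 120·2 + 45·1 + 10·0 + 1·1 = 2293839.
Total outcomes: 10! = 3628800.
Probability = 2293839/3628800 = 28319/44800.

28319/44800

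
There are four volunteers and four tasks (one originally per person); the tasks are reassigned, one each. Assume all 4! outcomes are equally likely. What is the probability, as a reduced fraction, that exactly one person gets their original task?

Favorable outcomes: C(4,1)·!3 = 4·2 = 8.
Total outcomes: 4! = 24.
Probability = 8/24 = 1/3.

1/3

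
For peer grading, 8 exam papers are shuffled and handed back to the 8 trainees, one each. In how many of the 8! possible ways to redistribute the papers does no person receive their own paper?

14833

!8 is the nearest integer to 8!/e.
8! = 40320, and 40320/e ≈ 14832.90, so !8 = 14833.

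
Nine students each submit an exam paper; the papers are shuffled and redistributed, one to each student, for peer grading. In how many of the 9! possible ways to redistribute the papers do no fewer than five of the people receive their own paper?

1339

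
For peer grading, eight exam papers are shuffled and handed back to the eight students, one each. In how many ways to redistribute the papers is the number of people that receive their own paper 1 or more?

# with exactly i fixed is C(8,i)·!(8-i); sum over i=1..8:
  i=1: C(8,1)·!7 = 8·1854 = 14832
  i=2: C(8,2)·!6 = 28·265 = 7420
  i=3: C(8,3)·!5 = 56·44 = 2464
  i=4: C(8,4)·!4 = 70·9 = 630
  i=5: C(8,5)·!3 = 56·2 = 112
  i=6: C(8,6)·!2 = 28·1 = 28
  i=7: C(8,7)·!1 = 8·0 = 0
  i=8: C(8,8)·!0 = 1·1 = 1
Total = 25487.

25487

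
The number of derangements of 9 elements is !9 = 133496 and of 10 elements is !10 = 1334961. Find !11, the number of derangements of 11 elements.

14684570

!11 = (11-1)·(!10 + !9) = 10·(1334961 + 133496) = 10·1468457 = 14684570.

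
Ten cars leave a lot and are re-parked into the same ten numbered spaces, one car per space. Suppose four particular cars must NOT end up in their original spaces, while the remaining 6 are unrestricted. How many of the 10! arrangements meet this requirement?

Inclusion-exclusion on the 4 forbidden self-matches:
Σ_{j=0}^{4} (-1)^j C(4,j)(10-j)!
= C(4,0)·10! - C(4,1)·9! + C(4,2)·8! - C(4,3)·7! + C(4,4)·6!
= 3628800 - 1451520 + 241920 - 20160 + 720
= 2399760

2399760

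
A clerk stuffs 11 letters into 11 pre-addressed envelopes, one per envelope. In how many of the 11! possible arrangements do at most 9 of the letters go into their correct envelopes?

39916799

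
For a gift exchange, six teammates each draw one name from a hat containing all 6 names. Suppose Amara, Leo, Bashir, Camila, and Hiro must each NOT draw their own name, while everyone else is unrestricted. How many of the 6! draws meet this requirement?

Let A_j be the event that the j-th constrained one is fixed. By inclusion-exclusion over the 5 events:
Σ_{j=0}^{5} (-1)^j C(5,j)(6-j)!
= C(5,0)·6! - C(5,1)·5! + C(5,2)·4! - C(5,3)·3! + C(5,4)·2! - C(5,5)·1!
= 720 - 600 + 240 - 60 + 10 - 1
= 309

309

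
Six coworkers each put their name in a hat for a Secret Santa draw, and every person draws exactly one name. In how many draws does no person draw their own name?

265

!6 is the nearest integer to 6!/e.
6! = 720, and 720/e ≈ 264.87, so !6 = 265.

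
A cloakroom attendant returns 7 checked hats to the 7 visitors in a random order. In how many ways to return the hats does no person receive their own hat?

1854

!7 is the nearest integer to 7!/e.
7! = 5040, and 5040/e ≈ 1854.11, so !7 = 1854.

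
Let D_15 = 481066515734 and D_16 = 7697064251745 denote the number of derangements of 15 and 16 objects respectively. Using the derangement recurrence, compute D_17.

D_17 = (17-1)·(D_16 + D_15) = 16·(7697064251745 + 481066515734) = 16·8178130767479 = 130850092279664.

130850092279664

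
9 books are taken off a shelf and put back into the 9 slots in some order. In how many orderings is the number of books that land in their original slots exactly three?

22260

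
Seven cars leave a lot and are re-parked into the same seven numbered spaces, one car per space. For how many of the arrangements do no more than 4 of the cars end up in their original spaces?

# with exactly i fixed is C(7,i)·!(7-i); sum over i=0..4:
  i=0: C(7,0)·!7 = 1·1854 = 1854
  i=1: C(7,1)·!6 = 7·265 = 1855
  i=2: C(7,2)·!5 = 21·44 = 924
  i=3: C(7,3)·!4 = 35·9 = 315
  i=4: C(7,4)·!3 = 35·2 = 70
Total = 5018.

5018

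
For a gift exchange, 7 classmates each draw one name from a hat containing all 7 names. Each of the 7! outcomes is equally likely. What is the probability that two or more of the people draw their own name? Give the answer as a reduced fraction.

Favorable outcomes: Σ_{i≥2} C(7,i)·!(7-i) = 21·44 + 35·9 + 35·2 + 21·1 + 7·0 + 1·1 = 1331.
Total outcomes: 7! = 5040.
Probability = 1331/5040 = 1331/5040.

1331/5040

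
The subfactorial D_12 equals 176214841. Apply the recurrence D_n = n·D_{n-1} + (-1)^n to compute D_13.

D_13 = 13·176214841 - 1 = 2290792932.

2290792932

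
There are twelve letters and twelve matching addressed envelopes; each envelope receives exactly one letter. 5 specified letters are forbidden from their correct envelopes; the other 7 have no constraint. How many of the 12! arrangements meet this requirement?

312273360

Let A_j be the event that the j-th constrained one is fixed. By inclusion-exclusion over the 5 events:
Σ_{j=0}^{5} (-1)^j C(5,j)(12-j)!
= C(5,0)·12! - C(5,1)·11! + C(5,2)·10! - C(5,3)·9! + C(5,4)·8! - C(5,5)·7!
= 479001600 - 199584000 + 36288000 - 3628800 + 201600 - 5040
= 312273360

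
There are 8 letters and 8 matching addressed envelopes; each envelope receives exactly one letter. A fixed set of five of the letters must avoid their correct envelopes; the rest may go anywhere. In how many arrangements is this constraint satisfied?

Inclusion-exclusion on the 5 forbidden self-matches:
Σ_{j=0}^{5} (-1)^j C(5,j)(8-j)!
= C(5,0)·8! - C(5,1)·7! + C(5,2)·6! - C(5,3)·5! + C(5,4)·4! - C(5,5)·3!
= 40320 - 25200 + 7200 - 1200 + 120 - 6
= 21234

21234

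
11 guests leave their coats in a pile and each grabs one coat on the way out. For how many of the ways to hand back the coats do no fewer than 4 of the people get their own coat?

Sum C(11,i)·!(11-i) for i = 4..11:
  i=4: C(11,4)·!7 = 330·1854 = 611820
  i=5: C(11,5)·!6 = 462·265 = 122430
  i=6: C(11,6)·!5 = 462·44 = 20328
  i=7: C(11,7)·!4 = 330·9 = 2970
  i=8: C(11,8)·!3 = 165·2 = 330
  i=9: C(11,9)·!2 = 55·1 = 55
  i=10: C(11,10)·!1 = 11·0 = 0
  i=11: C(11,11)·!0 = 1·1 = 1
Total = 757934.

757934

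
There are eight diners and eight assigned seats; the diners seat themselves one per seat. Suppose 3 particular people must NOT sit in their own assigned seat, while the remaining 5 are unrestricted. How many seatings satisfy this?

Let A_j be the event that the j-th constrained one is fixed. By inclusion-exclusion over the 3 events:
Σ_{j=0}^{3} (-1)^j C(3,j)(8-j)!
= C(3,0)·8! - C(3,1)·7! + C(3,2)·6! - C(3,3)·5!
= 40320 - 15120 + 2160 - 120
= 27240

27240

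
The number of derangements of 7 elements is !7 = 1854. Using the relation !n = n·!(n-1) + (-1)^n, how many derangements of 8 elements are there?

!8 = 8·1854 + 1 = 14833.

14833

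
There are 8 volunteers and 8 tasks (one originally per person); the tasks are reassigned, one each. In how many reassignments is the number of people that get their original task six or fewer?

40319

# with exactly i fixed is C(8,i)·!(8-i); sum over i=0..6:
  i=0: C(8,0)·!8 = 1·14833 = 14833
  i=1: C(8,1)·!7 = 8·1854 = 14832
  i=2: C(8,2)·!6 = 28·265 = 7420
  i=3: C(8,3)·!5 = 56·44 = 2464
  i=4: C(8,4)·!4 = 70·9 = 630
  i=5: C(8,5)·!3 = 56·2 = 112
  i=6: C(8,6)·!2 = 28·1 = 28
Total = 40319.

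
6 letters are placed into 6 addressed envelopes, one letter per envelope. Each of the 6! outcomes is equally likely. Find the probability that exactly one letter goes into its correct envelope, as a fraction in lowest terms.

11/30

Favorable outcomes: C(6,1)·!5 = 6·44 = 264.
Total outcomes: 6! = 720.
Probability = 264/720 = 11/30.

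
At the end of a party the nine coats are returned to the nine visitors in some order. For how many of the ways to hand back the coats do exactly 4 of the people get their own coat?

5544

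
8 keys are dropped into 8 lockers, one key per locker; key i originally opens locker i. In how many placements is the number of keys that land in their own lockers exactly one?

14832

Pick the single fixed position: C(8,1) = 8 ways.
The remaining 7 must be deranged: !7 = 1854.
Total: 8 × 1854 = 14832.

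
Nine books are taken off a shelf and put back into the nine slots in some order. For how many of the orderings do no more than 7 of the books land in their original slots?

# with exactly i fixed is C(9,i)·!(9-i); sum over i=0..7:
  i=0: C(9,0)·!9 = 1·133496 = 133496
  i=1: C(9,1)·!8 = 9·14833 = 133497
  i=2: C(9,2)·!7 = 36·1854 = 66744
  i=3: C(9,3)·!6 = 84·265 = 22260
  i=4: C(9,4)·!5 = 126·44 = 5544
  i=5: C(9,5)·!4 = 126·9 = 1134
  i=6: C(9,6)·!3 = 84·2 = 168
  i=7: C(9,7)·!2 = 36·1 = 36
Total = 362879.

362879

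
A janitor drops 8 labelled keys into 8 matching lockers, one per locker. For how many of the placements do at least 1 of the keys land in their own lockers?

25487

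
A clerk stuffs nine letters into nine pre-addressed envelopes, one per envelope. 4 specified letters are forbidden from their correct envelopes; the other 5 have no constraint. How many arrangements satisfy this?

229080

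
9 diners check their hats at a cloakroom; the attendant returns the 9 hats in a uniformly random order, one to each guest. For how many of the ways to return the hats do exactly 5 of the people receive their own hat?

1134

Choose which 5 of the 9 are fixed: C(9,5) = 126.
The remaining 4 must be deranged: !4 = 9.
Total: 126 × 9 = 1134.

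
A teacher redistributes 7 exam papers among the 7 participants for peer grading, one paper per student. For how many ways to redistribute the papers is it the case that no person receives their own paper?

1854

The number of derangements of 7 is !7 = Σ_{k=0}^{7} (-1)^k·7!/k!
= 7! - 7!/1! + 7!/2! - 7!/3! + 7!/4! - 7!/5! + 7!/6! - 7!/7!
= 5040 - 5040 + 2520 - 840 + 210 - 42 + 7 - 1
= 1854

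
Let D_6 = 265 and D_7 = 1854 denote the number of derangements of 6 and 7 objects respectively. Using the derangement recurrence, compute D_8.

14833

D_8 = (8-1)·(D_7 + D_6) = 7·(1854 + 265) = 7·2119 = 14833.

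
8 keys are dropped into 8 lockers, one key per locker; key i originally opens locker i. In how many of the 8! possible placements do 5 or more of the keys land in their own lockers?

# with exactly i fixed is C(8,i)·!(8-i); sum over i=5..8:
  i=5: C(8,5)·!3 = 56·2 = 112
  i=6: C(8,6)·!2 = 28·1 = 28
  i=7: C(8,7)·!1 = 8·0 = 0
  i=8: C(8,8)·!0 = 1·1 = 1
Total = 141.

141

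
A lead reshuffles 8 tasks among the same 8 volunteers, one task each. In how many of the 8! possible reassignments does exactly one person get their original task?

Choose which one of the 8 is fixed: C(8,1) = 8.
The other 7 form a derangement: !7 = 1854.
Total: 8 × 1854 = 14832.

14832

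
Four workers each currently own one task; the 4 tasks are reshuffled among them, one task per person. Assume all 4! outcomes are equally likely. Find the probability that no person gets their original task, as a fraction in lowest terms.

3/8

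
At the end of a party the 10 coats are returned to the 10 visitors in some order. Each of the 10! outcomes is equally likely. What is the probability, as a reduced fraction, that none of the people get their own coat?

Favorable outcomes: !10 = 1334961.
Total outcomes: 10! = 3628800.
Probability = 1334961/3628800 = 16481/44800.

16481/44800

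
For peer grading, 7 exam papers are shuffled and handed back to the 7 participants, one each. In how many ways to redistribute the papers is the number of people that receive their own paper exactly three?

315

Choose which 3 of the 7 are fixed: C(7,3) = 35.
The other 4 form a derangement: !4 = 9.
Total: 35 × 9 = 315.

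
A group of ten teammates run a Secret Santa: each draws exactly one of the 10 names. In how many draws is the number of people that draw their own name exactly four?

55650

Pick the 4 fixed positions: C(10,4) = 210 ways.
The other 6 form a derangement: !6 = 265.
Total: 210 × 265 = 55650.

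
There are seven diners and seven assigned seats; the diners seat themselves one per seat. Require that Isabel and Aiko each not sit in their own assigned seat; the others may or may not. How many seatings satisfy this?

3720

Inclusion-exclusion on the 2 forbidden self-matches:
Σ_{j=0}^{2} (-1)^j C(2,j)(7-j)!
= C(2,0)·7! - C(2,1)·6! + C(2,2)·5!
= 5040 - 1440 + 120
= 3720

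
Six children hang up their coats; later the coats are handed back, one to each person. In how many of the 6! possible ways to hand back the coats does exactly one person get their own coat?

Choose which one of the 6 is fixed: C(6,1) = 6.
The other 5 form a derangement: !5 = 44.
Total: 6 × 44 = 264.

264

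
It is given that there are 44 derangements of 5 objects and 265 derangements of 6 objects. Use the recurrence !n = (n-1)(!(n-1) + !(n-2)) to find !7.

1854

!7 = (7-1)·(!6 + !5) = 6·(265 + 44) = 6·309 = 1854.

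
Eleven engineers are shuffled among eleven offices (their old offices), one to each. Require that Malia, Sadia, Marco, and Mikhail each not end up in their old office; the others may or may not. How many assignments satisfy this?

Inclusion-exclusion on the 4 forbidden self-matches:
Σ_{j=0}^{4} (-1)^j C(4,j)(11-j)!
= C(4,0)·11! - C(4,1)·10! + C(4,2)·9! - C(4,3)·8! + C(4,4)·7!
= 39916800 - 14515200 + 2177280 - 161280 + 5040
= 27422640

27422640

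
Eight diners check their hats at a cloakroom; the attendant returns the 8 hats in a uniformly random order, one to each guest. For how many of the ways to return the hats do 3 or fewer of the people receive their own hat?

Sum C(8,i)·!(8-i) for i = 0..3:
  i=0: C(8,0)·!8 = 1·14833 = 14833
  i=1: C(8,1)·!7 = 8·1854 = 14832
  i=2: C(8,2)·!6 = 28·265 = 7420
  i=3: C(8,3)·!5 = 56·44 = 2464
Total = 39549.

39549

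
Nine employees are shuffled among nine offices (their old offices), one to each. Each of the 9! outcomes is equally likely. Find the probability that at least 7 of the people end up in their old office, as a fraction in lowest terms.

37/362880

Favorable outcomes: Σ_{i≥7} C(9,i)·!(9-i) = 36·1 + 9·0 + 1·1 = 37.
Total outcomes: 9! = 362880.
Probability = 37/362880 = 37/362880.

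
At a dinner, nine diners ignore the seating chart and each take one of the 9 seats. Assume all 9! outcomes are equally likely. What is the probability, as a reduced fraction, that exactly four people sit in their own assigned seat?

11/720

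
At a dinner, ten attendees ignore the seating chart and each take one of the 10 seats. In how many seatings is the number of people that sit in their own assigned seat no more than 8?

3628799

# with exactly i fixed is C(10,i)·!(10-i); sum over i=0..8:
  i=0: C(10,0)·!10 = 1·1334961 = 1334961
  i=1: C(10,1)·!9 = 10·133496 = 1334960
  i=2: C(10,2)·!8 = 45·14833 = 667485
  i=3: C(10,3)·!7 = 120·1854 = 222480
  i=4: C(10,4)·!6 = 210·265 = 55650
  i=5: C(10,5)·!5 = 252·44 = 11088
  i=6: C(10,6)·!4 = 210·9 = 1890
  i=7: C(10,7)·!3 = 120·2 = 240
  i=8: C(10,8)·!2 = 45·1 = 45
Total = 3628799.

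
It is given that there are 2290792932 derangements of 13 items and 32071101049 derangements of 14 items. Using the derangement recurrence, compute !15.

!15 = (15-1)·(!14 + !13) = 14·(32071101049 + 2290792932) = 14·34361893981 = 481066515734.

481066515734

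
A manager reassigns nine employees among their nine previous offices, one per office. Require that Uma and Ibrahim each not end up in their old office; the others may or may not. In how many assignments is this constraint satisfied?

287280

Inclusion-exclusion on the 2 forbidden self-matches:
Σ_{j=0}^{2} (-1)^j C(2,j)(9-j)!
= C(2,0)·9! - C(2,1)·8! + C(2,2)·7!
= 362880 - 80640 + 5040
= 287280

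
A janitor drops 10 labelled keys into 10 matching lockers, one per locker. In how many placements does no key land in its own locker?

Recurrence: !10 = 10·!9 + (-1)^10.
!10 = 10·133496 + 1 = 1334961

1334961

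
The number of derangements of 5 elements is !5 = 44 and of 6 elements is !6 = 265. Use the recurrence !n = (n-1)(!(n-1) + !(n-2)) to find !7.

!7 = (7-1)·(!6 + !5) = 6·(265 + 44) = 6·309 = 1854.

1854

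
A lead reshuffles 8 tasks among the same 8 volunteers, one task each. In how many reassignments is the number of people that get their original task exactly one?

14832

Choose which one of the 8 is fixed: C(8,1) = 8.
The other 7 form a derangement: !7 = 1854.
Total: 8 × 1854 = 14832.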